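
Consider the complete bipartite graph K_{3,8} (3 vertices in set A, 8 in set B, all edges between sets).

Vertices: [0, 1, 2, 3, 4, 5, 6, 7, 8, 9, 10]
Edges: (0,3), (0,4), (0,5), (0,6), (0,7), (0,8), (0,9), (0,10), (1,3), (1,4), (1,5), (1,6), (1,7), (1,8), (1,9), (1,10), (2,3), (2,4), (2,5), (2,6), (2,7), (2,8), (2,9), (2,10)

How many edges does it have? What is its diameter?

K_{3,8} has 3 * 8 = 24 edges.
Any vertex reaches any opposite-side vertex in 1 step; same-side vertices reach in 2 steps via any opposite-side vertex.
Diameter = 2.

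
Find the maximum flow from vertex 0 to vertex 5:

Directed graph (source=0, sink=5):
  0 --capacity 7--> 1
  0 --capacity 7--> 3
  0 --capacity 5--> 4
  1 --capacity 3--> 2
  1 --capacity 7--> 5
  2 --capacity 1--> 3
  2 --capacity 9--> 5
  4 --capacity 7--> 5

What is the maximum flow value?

Computing max flow:
  Flow on (0->1): 7/7
  Flow on (0->4): 5/5
  Flow on (1->5): 7/7
  Flow on (4->5): 5/7
Maximum flow = 12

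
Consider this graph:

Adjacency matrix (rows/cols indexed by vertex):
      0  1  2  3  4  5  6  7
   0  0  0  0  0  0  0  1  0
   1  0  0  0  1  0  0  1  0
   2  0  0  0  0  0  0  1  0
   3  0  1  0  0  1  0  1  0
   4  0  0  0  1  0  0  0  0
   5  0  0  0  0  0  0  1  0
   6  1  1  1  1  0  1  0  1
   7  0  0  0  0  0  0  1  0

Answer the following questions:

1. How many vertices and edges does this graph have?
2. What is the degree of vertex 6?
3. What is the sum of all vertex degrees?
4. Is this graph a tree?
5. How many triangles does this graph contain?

Count: 8 vertices, 8 edges.
Vertex 6 has neighbors [0, 1, 2, 3, 5, 7], degree = 6.
Handshaking lemma: 2 * 8 = 16.
A tree on 8 vertices has 7 edges. This graph has 8 edges (1 extra). Not a tree.
Number of triangles = 1.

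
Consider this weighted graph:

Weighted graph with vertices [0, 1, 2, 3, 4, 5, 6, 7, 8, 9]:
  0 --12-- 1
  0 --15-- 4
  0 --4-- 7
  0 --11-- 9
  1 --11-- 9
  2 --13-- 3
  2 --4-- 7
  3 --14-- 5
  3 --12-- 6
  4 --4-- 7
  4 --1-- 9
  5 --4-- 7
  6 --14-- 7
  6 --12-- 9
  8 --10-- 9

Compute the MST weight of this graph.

Applying Kruskal's algorithm (sort edges by weight, add if no cycle):
  Add (4,9) w=1
  Add (0,7) w=4
  Add (2,7) w=4
  Add (4,7) w=4
  Add (5,7) w=4
  Add (8,9) w=10
  Skip (0,9) w=11 (creates cycle)
  Add (1,9) w=11
  Skip (0,1) w=12 (creates cycle)
  Add (3,6) w=12
  Add (6,9) w=12
  Skip (2,3) w=13 (creates cycle)
  Skip (3,5) w=14 (creates cycle)
  Skip (6,7) w=14 (creates cycle)
  Skip (0,4) w=15 (creates cycle)
MST weight = 62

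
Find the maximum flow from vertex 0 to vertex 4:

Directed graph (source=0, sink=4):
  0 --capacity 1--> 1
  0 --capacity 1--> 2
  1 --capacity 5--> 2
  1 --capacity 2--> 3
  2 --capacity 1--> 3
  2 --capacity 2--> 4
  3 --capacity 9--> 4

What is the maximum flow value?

Computing max flow:
  Flow on (0->1): 1/1
  Flow on (0->2): 1/1
  Flow on (1->2): 1/5
  Flow on (2->4): 2/2
Maximum flow = 2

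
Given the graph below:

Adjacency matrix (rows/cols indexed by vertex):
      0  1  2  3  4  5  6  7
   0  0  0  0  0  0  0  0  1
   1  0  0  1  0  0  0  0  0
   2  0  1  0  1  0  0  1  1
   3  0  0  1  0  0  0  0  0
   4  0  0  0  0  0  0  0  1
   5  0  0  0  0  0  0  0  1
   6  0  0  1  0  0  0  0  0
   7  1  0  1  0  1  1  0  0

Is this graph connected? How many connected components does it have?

Checking connectivity: the graph has 1 connected component(s).
All vertices are reachable from each other. The graph IS connected.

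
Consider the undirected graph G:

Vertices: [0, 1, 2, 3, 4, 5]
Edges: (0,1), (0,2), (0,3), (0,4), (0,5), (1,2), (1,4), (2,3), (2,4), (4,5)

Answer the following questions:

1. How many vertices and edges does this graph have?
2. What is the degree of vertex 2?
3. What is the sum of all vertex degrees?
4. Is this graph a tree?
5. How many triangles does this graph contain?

Count: 6 vertices, 10 edges.
Vertex 2 has neighbors [0, 1, 3, 4], degree = 4.
Handshaking lemma: 2 * 10 = 20.
A tree on 6 vertices has 5 edges. This graph has 10 edges (5 extra). Not a tree.
Number of triangles = 6.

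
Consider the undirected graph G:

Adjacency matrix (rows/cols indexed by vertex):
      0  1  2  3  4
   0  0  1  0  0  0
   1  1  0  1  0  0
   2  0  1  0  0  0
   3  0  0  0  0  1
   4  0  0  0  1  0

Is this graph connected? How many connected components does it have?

Checking connectivity: the graph has 2 connected component(s).
Components: [[0, 1, 2], [3, 4]]. The graph is NOT connected.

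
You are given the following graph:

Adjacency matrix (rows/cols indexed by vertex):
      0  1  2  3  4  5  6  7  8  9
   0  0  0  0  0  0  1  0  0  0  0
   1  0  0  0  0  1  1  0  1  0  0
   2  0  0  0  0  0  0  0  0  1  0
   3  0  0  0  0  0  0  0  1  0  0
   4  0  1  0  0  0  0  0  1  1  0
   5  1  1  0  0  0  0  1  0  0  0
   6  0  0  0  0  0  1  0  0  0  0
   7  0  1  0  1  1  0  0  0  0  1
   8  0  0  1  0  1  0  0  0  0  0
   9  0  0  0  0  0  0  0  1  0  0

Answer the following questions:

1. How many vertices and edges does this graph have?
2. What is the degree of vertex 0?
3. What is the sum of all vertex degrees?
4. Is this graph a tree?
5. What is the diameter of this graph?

Count: 10 vertices, 10 edges.
Vertex 0 has neighbors [5], degree = 1.
Handshaking lemma: 2 * 10 = 20.
A tree on 10 vertices has 9 edges. This graph has 10 edges (1 extra). Not a tree.
Diameter (longest shortest path) = 5.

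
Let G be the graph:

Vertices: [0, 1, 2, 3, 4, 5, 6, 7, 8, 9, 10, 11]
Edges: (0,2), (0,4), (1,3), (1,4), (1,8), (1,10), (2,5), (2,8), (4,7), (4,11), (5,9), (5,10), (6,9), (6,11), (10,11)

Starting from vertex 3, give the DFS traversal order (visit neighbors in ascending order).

DFS from vertex 3 (neighbors processed in ascending order):
Visit order: 3, 1, 4, 0, 2, 5, 9, 6, 11, 10, 8, 7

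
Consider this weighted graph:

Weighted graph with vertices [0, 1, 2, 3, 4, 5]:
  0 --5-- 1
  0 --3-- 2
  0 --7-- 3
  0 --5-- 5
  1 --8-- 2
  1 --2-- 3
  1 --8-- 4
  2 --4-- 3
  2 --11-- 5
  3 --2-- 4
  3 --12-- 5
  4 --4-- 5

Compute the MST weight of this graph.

Applying Kruskal's algorithm (sort edges by weight, add if no cycle):
  Add (1,3) w=2
  Add (3,4) w=2
  Add (0,2) w=3
  Add (2,3) w=4
  Add (4,5) w=4
  Skip (0,5) w=5 (creates cycle)
  Skip (0,1) w=5 (creates cycle)
  Skip (0,3) w=7 (creates cycle)
  Skip (1,4) w=8 (creates cycle)
  Skip (1,2) w=8 (creates cycle)
  Skip (2,5) w=11 (creates cycle)
  Skip (3,5) w=12 (creates cycle)
MST weight = 15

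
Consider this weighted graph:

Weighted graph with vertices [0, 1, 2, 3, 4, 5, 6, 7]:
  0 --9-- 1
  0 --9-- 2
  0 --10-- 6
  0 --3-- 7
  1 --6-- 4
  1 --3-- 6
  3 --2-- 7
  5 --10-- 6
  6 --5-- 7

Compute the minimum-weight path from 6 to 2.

Using Dijkstra's algorithm from vertex 6:
Shortest path: 6 -> 7 -> 0 -> 2
Total weight: 5 + 3 + 9 = 17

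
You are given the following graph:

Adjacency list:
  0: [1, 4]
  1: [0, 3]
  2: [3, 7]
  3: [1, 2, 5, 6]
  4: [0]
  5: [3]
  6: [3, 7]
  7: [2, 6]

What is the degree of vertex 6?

Vertex 6 has neighbors [3, 7], so deg(6) = 2.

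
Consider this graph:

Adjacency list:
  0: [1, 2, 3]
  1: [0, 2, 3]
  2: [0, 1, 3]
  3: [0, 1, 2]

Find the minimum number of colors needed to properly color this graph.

The graph has a maximum clique of size 4 (lower bound on chromatic number).
A valid 4-coloring: {0: 0, 1: 1, 2: 2, 3: 3}.
Chromatic number = 4.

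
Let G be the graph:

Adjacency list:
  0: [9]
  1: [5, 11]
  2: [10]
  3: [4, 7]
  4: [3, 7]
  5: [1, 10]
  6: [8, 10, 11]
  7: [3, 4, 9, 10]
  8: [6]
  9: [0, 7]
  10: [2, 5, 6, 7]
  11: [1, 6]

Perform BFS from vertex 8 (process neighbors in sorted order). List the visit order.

BFS from vertex 8 (neighbors processed in ascending order):
Visit order: 8, 6, 10, 11, 2, 5, 7, 1, 3, 4, 9, 0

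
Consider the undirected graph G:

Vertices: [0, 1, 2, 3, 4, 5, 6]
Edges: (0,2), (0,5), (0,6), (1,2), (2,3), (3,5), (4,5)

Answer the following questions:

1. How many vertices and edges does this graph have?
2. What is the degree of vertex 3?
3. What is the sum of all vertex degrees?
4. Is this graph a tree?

Count: 7 vertices, 7 edges.
Vertex 3 has neighbors [2, 5], degree = 2.
Handshaking lemma: 2 * 7 = 14.
A tree on 7 vertices has 6 edges. This graph has 7 edges (1 extra). Not a tree.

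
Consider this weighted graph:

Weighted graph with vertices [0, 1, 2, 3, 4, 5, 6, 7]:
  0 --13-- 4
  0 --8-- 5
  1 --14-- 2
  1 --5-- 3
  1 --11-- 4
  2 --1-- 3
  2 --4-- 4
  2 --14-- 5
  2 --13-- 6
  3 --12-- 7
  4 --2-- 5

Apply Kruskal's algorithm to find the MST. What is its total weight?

Applying Kruskal's algorithm (sort edges by weight, add if no cycle):
  Add (2,3) w=1
  Add (4,5) w=2
  Add (2,4) w=4
  Add (1,3) w=5
  Add (0,5) w=8
  Skip (1,4) w=11 (creates cycle)
  Add (3,7) w=12
  Skip (0,4) w=13 (creates cycle)
  Add (2,6) w=13
  Skip (1,2) w=14 (creates cycle)
  Skip (2,5) w=14 (creates cycle)
MST weight = 45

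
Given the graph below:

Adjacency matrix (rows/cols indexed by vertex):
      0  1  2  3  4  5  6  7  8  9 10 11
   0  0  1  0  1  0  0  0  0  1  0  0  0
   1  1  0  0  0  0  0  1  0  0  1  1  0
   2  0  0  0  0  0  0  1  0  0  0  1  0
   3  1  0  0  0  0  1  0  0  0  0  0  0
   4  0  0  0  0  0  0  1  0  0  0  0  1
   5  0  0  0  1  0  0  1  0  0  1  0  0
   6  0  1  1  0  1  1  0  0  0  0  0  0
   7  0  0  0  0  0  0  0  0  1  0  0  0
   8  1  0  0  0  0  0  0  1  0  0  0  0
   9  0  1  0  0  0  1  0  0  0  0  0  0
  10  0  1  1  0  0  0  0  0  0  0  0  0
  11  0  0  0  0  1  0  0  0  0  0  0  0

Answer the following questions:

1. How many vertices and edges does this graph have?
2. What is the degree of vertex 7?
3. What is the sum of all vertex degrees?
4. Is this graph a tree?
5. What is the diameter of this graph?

Count: 12 vertices, 14 edges.
Vertex 7 has neighbors [8], degree = 1.
Handshaking lemma: 2 * 14 = 28.
A tree on 12 vertices has 11 edges. This graph has 14 edges (3 extra). Not a tree.
Diameter (longest shortest path) = 6.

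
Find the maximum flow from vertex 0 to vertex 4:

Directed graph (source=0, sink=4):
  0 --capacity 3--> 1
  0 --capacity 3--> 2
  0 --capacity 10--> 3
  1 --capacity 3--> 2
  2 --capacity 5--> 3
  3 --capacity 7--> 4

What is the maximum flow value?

Computing max flow:
  Flow on (0->1): 3/3
  Flow on (0->2): 2/3
  Flow on (0->3): 2/10
  Flow on (1->2): 3/3
  Flow on (2->3): 5/5
  Flow on (3->4): 7/7
Maximum flow = 7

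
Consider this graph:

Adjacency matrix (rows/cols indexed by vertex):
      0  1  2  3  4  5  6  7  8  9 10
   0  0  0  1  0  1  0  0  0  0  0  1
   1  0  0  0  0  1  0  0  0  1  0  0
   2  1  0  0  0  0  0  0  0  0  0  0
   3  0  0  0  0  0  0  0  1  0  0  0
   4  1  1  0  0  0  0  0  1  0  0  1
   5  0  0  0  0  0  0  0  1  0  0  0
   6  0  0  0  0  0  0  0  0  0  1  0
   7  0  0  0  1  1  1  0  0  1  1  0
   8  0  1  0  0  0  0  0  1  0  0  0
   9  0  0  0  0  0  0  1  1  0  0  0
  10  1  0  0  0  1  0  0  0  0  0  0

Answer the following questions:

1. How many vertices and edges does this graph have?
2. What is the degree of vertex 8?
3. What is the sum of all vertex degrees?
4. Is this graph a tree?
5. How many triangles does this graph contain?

Count: 11 vertices, 12 edges.
Vertex 8 has neighbors [1, 7], degree = 2.
Handshaking lemma: 2 * 12 = 24.
A tree on 11 vertices has 10 edges. This graph has 12 edges (2 extra). Not a tree.
Number of triangles = 1.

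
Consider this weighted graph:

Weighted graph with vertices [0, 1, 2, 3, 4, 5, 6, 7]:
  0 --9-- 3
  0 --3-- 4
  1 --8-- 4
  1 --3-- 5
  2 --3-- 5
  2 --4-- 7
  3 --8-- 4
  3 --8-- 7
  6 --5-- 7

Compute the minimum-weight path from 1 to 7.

Using Dijkstra's algorithm from vertex 1:
Shortest path: 1 -> 5 -> 2 -> 7
Total weight: 3 + 3 + 4 = 10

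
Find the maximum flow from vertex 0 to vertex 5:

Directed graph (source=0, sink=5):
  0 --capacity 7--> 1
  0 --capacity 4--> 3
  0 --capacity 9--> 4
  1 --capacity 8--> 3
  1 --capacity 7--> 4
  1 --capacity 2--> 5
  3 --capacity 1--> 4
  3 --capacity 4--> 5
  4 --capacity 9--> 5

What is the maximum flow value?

Computing max flow:
  Flow on (0->1): 3/7
  Flow on (0->3): 3/4
  Flow on (0->4): 9/9
  Flow on (1->3): 1/8
  Flow on (1->5): 2/2
  Flow on (3->5): 4/4
  Flow on (4->5): 9/9
Maximum flow = 15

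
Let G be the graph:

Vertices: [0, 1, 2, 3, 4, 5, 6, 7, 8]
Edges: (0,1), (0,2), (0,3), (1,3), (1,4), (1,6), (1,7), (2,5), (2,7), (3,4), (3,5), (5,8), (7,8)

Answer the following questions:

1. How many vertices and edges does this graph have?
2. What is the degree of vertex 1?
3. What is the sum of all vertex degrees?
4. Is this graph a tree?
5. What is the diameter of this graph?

Count: 9 vertices, 13 edges.
Vertex 1 has neighbors [0, 3, 4, 6, 7], degree = 5.
Handshaking lemma: 2 * 13 = 26.
A tree on 9 vertices has 8 edges. This graph has 13 edges (5 extra). Not a tree.
Diameter (longest shortest path) = 3.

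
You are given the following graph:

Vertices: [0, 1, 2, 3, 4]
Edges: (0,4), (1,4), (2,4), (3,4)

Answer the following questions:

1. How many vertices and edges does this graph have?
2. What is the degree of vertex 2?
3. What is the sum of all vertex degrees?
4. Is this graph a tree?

Count: 5 vertices, 4 edges.
Vertex 2 has neighbors [4], degree = 1.
Handshaking lemma: 2 * 4 = 8.
A graph is a tree iff it is connected and has exactly n-1 edges. This graph is connected (all 5 vertices in one component) and has 5-1 = 4 edges. It is a tree.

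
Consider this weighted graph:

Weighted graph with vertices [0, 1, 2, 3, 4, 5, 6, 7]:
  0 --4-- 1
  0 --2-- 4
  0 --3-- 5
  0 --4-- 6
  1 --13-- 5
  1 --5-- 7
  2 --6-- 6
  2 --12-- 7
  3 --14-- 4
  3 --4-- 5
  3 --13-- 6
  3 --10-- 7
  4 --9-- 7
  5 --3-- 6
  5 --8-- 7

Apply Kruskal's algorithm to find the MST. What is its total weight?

Applying Kruskal's algorithm (sort edges by weight, add if no cycle):
  Add (0,4) w=2
  Add (0,5) w=3
  Add (5,6) w=3
  Add (0,1) w=4
  Skip (0,6) w=4 (creates cycle)
  Add (3,5) w=4
  Add (1,7) w=5
  Add (2,6) w=6
  Skip (5,7) w=8 (creates cycle)
  Skip (4,7) w=9 (creates cycle)
  Skip (3,7) w=10 (creates cycle)
  Skip (2,7) w=12 (creates cycle)
  Skip (1,5) w=13 (creates cycle)
  Skip (3,6) w=13 (creates cycle)
  Skip (3,4) w=14 (creates cycle)
MST weight = 27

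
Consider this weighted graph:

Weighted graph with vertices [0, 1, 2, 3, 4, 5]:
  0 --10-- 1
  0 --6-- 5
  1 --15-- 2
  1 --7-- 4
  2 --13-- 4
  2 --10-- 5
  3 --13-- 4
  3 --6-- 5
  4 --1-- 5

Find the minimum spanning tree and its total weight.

Applying Kruskal's algorithm (sort edges by weight, add if no cycle):
  Add (4,5) w=1
  Add (0,5) w=6
  Add (3,5) w=6
  Add (1,4) w=7
  Skip (0,1) w=10 (creates cycle)
  Add (2,5) w=10
  Skip (2,4) w=13 (creates cycle)
  Skip (3,4) w=13 (creates cycle)
  Skip (1,2) w=15 (creates cycle)
MST weight = 30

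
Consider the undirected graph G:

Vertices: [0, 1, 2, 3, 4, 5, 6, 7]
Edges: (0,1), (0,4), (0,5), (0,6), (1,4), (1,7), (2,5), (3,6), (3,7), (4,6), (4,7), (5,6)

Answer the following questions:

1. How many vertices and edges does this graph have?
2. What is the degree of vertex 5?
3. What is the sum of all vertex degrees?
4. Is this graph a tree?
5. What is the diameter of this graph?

Count: 8 vertices, 12 edges.
Vertex 5 has neighbors [0, 2, 6], degree = 3.
Handshaking lemma: 2 * 12 = 24.
A tree on 8 vertices has 7 edges. This graph has 12 edges (5 extra). Not a tree.
Diameter (longest shortest path) = 4.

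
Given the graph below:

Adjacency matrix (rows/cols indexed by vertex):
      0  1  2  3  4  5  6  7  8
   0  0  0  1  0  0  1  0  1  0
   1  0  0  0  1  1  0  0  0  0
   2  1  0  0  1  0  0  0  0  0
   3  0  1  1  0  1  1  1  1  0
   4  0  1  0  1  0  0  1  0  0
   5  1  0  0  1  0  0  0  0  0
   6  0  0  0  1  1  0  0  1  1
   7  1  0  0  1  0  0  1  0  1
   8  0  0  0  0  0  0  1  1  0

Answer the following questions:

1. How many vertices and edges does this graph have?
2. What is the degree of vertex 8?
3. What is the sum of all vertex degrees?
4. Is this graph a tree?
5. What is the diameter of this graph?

Count: 9 vertices, 14 edges.
Vertex 8 has neighbors [6, 7], degree = 2.
Handshaking lemma: 2 * 14 = 28.
A tree on 9 vertices has 8 edges. This graph has 14 edges (6 extra). Not a tree.
Diameter (longest shortest path) = 3.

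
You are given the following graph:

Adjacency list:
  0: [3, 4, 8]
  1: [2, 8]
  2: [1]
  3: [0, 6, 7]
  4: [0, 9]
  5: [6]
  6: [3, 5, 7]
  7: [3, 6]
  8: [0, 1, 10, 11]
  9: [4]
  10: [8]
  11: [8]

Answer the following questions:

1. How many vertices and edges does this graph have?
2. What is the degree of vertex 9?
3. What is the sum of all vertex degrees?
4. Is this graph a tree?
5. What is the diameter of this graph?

Count: 12 vertices, 12 edges.
Vertex 9 has neighbors [4], degree = 1.
Handshaking lemma: 2 * 12 = 24.
A tree on 12 vertices has 11 edges. This graph has 12 edges (1 extra). Not a tree.
Diameter (longest shortest path) = 6.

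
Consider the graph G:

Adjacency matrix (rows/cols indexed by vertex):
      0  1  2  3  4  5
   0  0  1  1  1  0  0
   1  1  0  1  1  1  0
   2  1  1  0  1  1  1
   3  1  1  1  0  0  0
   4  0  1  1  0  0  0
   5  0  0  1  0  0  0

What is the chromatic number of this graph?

The graph has a maximum clique of size 4 (lower bound on chromatic number).
A valid 4-coloring: {0: 2, 1: 1, 2: 0, 3: 3, 4: 2, 5: 1}.
Chromatic number = 4.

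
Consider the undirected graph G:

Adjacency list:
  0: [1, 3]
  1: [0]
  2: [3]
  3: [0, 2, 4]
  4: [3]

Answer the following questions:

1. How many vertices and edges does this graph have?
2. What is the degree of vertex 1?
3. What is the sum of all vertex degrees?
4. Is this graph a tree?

Count: 5 vertices, 4 edges.
Vertex 1 has neighbors [0], degree = 1.
Handshaking lemma: 2 * 4 = 8.
A graph is a tree iff it is connected and has exactly n-1 edges. This graph is connected (all 5 vertices in one component) and has 5-1 = 4 edges. It is a tree.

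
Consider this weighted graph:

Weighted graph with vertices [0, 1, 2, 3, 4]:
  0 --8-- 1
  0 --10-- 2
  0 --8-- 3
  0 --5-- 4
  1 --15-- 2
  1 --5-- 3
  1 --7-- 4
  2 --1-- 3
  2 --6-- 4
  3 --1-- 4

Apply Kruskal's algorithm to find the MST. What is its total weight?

Applying Kruskal's algorithm (sort edges by weight, add if no cycle):
  Add (2,3) w=1
  Add (3,4) w=1
  Add (0,4) w=5
  Add (1,3) w=5
  Skip (2,4) w=6 (creates cycle)
  Skip (1,4) w=7 (creates cycle)
  Skip (0,1) w=8 (creates cycle)
  Skip (0,3) w=8 (creates cycle)
  Skip (0,2) w=10 (creates cycle)
  Skip (1,2) w=15 (creates cycle)
MST weight = 12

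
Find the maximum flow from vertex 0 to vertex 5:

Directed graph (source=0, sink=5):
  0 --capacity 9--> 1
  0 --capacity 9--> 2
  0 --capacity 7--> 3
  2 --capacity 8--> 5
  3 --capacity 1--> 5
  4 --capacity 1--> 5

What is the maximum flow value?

Computing max flow:
  Flow on (0->2): 8/9
  Flow on (0->3): 1/7
  Flow on (2->5): 8/8
  Flow on (3->5): 1/1
Maximum flow = 9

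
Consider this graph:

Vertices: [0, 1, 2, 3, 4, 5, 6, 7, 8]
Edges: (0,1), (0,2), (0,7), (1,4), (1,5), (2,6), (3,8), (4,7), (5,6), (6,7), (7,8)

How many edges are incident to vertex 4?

Vertex 4 has neighbors [1, 7], so deg(4) = 2.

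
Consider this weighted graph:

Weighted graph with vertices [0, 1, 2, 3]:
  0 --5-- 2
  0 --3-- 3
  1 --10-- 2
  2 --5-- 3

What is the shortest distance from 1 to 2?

Using Dijkstra's algorithm from vertex 1:
Shortest path: 1 -> 2
Total weight: 10 = 10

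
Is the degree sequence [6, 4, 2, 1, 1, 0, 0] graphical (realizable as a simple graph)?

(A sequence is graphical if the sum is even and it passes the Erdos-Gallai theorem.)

Sum of degrees = 14. Sum is even but fails Erdos-Gallai. The sequence is NOT graphical.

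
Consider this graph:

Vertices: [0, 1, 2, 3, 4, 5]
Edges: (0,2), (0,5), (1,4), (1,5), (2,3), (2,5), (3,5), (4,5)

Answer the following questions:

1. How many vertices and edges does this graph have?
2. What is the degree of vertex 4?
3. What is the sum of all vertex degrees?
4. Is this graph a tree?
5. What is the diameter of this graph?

Count: 6 vertices, 8 edges.
Vertex 4 has neighbors [1, 5], degree = 2.
Handshaking lemma: 2 * 8 = 16.
A tree on 6 vertices has 5 edges. This graph has 8 edges (3 extra). Not a tree.
Diameter (longest shortest path) = 2.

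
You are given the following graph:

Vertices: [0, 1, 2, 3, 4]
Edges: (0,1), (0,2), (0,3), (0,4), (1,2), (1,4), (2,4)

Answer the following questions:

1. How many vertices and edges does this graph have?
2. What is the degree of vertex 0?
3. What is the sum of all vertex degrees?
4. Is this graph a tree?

Count: 5 vertices, 7 edges.
Vertex 0 has neighbors [1, 2, 3, 4], degree = 4.
Handshaking lemma: 2 * 7 = 14.
A tree on 5 vertices has 4 edges. This graph has 7 edges (3 extra). Not a tree.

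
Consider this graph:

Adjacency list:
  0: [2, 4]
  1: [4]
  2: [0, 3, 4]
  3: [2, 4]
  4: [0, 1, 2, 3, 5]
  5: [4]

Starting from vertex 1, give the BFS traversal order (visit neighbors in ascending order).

BFS from vertex 1 (neighbors processed in ascending order):
Visit order: 1, 4, 0, 2, 3, 5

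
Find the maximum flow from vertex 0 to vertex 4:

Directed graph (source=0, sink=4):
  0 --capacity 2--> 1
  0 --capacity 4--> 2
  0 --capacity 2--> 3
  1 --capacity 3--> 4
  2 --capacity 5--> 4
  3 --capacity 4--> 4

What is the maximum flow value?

Computing max flow:
  Flow on (0->1): 2/2
  Flow on (0->2): 4/4
  Flow on (0->3): 2/2
  Flow on (1->4): 2/3
  Flow on (2->4): 4/5
  Flow on (3->4): 2/4
Maximum flow = 8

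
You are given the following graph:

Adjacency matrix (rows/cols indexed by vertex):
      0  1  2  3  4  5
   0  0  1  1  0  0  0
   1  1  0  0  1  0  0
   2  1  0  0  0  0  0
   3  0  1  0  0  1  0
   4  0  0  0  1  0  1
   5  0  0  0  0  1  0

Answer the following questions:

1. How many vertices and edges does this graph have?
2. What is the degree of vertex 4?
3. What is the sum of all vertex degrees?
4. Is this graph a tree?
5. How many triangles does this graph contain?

Count: 6 vertices, 5 edges.
Vertex 4 has neighbors [3, 5], degree = 2.
Handshaking lemma: 2 * 5 = 10.
A graph is a tree iff it is connected and has exactly n-1 edges. This graph is connected (all 6 vertices in one component) and has 6-1 = 5 edges. It is a tree.
Number of triangles = 0.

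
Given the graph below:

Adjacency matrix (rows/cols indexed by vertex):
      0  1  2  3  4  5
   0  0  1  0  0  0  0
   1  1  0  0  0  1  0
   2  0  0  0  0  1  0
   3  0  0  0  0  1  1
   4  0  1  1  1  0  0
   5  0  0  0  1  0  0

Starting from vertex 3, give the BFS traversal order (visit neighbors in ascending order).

BFS from vertex 3 (neighbors processed in ascending order):
Visit order: 3, 4, 5, 1, 2, 0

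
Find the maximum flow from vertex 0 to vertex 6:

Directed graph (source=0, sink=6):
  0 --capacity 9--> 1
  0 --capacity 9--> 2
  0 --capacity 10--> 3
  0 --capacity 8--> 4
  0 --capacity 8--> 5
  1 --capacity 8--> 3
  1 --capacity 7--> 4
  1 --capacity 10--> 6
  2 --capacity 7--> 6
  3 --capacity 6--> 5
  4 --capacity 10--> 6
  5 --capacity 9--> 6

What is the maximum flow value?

Computing max flow:
  Flow on (0->1): 9/9
  Flow on (0->2): 7/9
  Flow on (0->3): 6/10
  Flow on (0->4): 8/8
  Flow on (0->5): 3/8
  Flow on (1->6): 9/10
  Flow on (2->6): 7/7
  Flow on (3->5): 6/6
  Flow on (4->6): 8/10
  Flow on (5->6): 9/9
Maximum flow = 33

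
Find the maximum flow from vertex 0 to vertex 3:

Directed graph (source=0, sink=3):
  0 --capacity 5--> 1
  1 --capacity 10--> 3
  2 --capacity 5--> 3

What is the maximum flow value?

Computing max flow:
  Flow on (0->1): 5/5
  Flow on (1->3): 5/10
Maximum flow = 5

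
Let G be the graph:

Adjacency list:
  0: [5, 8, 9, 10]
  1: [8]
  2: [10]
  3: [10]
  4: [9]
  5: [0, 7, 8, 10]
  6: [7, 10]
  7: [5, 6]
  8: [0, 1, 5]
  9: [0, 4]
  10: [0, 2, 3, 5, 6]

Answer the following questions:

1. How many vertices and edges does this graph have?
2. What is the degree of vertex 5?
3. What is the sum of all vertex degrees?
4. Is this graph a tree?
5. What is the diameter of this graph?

Count: 11 vertices, 13 edges.
Vertex 5 has neighbors [0, 7, 8, 10], degree = 4.
Handshaking lemma: 2 * 13 = 26.
A tree on 11 vertices has 10 edges. This graph has 13 edges (3 extra). Not a tree.
Diameter (longest shortest path) = 4.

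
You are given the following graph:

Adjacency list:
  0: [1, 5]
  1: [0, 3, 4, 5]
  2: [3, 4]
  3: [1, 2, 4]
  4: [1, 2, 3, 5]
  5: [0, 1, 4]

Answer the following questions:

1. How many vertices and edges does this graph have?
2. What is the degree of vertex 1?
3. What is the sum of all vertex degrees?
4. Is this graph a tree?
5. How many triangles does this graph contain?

Count: 6 vertices, 9 edges.
Vertex 1 has neighbors [0, 3, 4, 5], degree = 4.
Handshaking lemma: 2 * 9 = 18.
A tree on 6 vertices has 5 edges. This graph has 9 edges (4 extra). Not a tree.
Number of triangles = 4.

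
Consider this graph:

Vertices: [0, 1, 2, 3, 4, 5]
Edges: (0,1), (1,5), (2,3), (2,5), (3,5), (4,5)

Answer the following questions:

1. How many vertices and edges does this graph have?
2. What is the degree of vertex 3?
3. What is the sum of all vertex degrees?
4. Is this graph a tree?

Count: 6 vertices, 6 edges.
Vertex 3 has neighbors [2, 5], degree = 2.
Handshaking lemma: 2 * 6 = 12.
A tree on 6 vertices has 5 edges. This graph has 6 edges (1 extra). Not a tree.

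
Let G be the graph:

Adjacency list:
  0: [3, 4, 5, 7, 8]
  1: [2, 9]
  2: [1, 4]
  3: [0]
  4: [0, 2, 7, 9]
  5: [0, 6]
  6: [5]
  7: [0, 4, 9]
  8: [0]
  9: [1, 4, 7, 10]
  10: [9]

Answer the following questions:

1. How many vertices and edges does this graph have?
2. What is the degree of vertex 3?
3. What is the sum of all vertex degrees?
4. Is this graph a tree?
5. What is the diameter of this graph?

Count: 11 vertices, 13 edges.
Vertex 3 has neighbors [0], degree = 1.
Handshaking lemma: 2 * 13 = 26.
A tree on 11 vertices has 10 edges. This graph has 13 edges (3 extra). Not a tree.
Diameter (longest shortest path) = 5.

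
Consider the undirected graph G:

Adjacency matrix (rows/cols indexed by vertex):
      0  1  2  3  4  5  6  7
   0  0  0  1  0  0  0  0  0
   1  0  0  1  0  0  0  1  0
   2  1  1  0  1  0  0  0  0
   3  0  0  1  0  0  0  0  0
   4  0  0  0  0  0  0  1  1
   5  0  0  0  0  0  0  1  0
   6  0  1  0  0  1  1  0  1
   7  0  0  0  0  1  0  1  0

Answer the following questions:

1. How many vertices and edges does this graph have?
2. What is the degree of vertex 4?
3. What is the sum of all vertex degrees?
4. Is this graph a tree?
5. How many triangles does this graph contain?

Count: 8 vertices, 8 edges.
Vertex 4 has neighbors [6, 7], degree = 2.
Handshaking lemma: 2 * 8 = 16.
A tree on 8 vertices has 7 edges. This graph has 8 edges (1 extra). Not a tree.
Number of triangles = 1.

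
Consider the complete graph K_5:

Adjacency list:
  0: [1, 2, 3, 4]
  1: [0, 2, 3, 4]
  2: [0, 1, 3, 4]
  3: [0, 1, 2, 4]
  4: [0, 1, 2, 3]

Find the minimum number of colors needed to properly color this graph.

In K_5, every vertex is adjacent to every other vertex.
Each vertex needs a unique color.
Chromatic number = 5.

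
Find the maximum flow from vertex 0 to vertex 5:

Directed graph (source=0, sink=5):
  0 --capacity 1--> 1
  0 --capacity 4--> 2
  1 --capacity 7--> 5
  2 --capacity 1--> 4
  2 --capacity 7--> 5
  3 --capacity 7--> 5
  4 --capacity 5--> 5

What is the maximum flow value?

Computing max flow:
  Flow on (0->1): 1/1
  Flow on (0->2): 4/4
  Flow on (1->5): 1/7
  Flow on (2->5): 4/7
Maximum flow = 5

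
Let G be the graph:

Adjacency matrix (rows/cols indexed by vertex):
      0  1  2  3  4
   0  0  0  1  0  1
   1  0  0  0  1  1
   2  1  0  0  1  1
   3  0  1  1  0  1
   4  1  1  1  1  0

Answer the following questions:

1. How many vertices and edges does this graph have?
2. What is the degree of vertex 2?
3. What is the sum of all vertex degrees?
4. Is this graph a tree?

Count: 5 vertices, 7 edges.
Vertex 2 has neighbors [0, 3, 4], degree = 3.
Handshaking lemma: 2 * 7 = 14.
A tree on 5 vertices has 4 edges. This graph has 7 edges (3 extra). Not a tree.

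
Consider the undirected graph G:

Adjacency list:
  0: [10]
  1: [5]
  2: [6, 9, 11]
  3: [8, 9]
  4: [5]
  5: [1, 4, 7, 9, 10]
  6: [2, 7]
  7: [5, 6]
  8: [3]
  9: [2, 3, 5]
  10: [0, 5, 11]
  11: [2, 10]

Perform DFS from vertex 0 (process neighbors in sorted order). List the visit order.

DFS from vertex 0 (neighbors processed in ascending order):
Visit order: 0, 10, 5, 1, 4, 7, 6, 2, 9, 3, 8, 11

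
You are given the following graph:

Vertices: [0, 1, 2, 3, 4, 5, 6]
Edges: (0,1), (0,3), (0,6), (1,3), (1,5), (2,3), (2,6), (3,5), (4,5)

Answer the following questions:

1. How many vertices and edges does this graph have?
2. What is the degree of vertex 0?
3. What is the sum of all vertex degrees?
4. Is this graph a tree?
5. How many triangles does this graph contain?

Count: 7 vertices, 9 edges.
Vertex 0 has neighbors [1, 3, 6], degree = 3.
Handshaking lemma: 2 * 9 = 18.
A tree on 7 vertices has 6 edges. This graph has 9 edges (3 extra). Not a tree.
Number of triangles = 2.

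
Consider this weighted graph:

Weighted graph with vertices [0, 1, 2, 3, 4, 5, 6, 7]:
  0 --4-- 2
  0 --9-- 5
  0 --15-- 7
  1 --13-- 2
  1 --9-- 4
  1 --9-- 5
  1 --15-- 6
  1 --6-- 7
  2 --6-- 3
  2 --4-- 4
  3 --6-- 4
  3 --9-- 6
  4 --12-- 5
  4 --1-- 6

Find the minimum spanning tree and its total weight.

Applying Kruskal's algorithm (sort edges by weight, add if no cycle):
  Add (4,6) w=1
  Add (0,2) w=4
  Add (2,4) w=4
  Add (1,7) w=6
  Add (2,3) w=6
  Skip (3,4) w=6 (creates cycle)
  Add (0,5) w=9
  Add (1,5) w=9
  Skip (1,4) w=9 (creates cycle)
  Skip (3,6) w=9 (creates cycle)
  Skip (4,5) w=12 (creates cycle)
  Skip (1,2) w=13 (creates cycle)
  Skip (0,7) w=15 (creates cycle)
  Skip (1,6) w=15 (creates cycle)
MST weight = 39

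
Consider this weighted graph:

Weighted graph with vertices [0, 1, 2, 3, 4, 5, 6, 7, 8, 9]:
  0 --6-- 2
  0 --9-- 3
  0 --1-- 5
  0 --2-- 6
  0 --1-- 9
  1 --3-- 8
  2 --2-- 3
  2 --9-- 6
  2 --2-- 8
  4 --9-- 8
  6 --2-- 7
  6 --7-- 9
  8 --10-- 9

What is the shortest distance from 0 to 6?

Using Dijkstra's algorithm from vertex 0:
Shortest path: 0 -> 6
Total weight: 2 = 2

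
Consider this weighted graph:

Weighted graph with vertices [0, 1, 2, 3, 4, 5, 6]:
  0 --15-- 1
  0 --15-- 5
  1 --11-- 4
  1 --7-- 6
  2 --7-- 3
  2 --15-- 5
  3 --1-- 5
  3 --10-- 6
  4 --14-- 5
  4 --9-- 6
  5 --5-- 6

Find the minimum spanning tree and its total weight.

Applying Kruskal's algorithm (sort edges by weight, add if no cycle):
  Add (3,5) w=1
  Add (5,6) w=5
  Add (1,6) w=7
  Add (2,3) w=7
  Add (4,6) w=9
  Skip (3,6) w=10 (creates cycle)
  Skip (1,4) w=11 (creates cycle)
  Skip (4,5) w=14 (creates cycle)
  Add (0,5) w=15
  Skip (0,1) w=15 (creates cycle)
  Skip (2,5) w=15 (creates cycle)
MST weight = 44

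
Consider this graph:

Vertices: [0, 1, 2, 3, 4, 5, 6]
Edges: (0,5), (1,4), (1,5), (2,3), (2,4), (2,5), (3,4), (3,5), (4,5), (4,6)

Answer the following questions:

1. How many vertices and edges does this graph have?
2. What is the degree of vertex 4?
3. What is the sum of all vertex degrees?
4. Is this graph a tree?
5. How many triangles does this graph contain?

Count: 7 vertices, 10 edges.
Vertex 4 has neighbors [1, 2, 3, 5, 6], degree = 5.
Handshaking lemma: 2 * 10 = 20.
A tree on 7 vertices has 6 edges. This graph has 10 edges (4 extra). Not a tree.
Number of triangles = 5.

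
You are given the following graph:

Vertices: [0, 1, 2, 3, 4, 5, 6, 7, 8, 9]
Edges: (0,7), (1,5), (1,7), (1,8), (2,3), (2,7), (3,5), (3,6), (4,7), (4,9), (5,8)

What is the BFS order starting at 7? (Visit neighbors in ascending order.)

BFS from vertex 7 (neighbors processed in ascending order):
Visit order: 7, 0, 1, 2, 4, 5, 8, 3, 9, 6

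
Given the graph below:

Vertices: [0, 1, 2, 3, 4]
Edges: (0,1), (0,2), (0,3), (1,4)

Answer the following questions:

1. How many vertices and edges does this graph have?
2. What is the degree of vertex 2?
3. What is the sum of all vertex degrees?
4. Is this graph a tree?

Count: 5 vertices, 4 edges.
Vertex 2 has neighbors [0], degree = 1.
Handshaking lemma: 2 * 4 = 8.
A graph is a tree iff it is connected and has exactly n-1 edges. This graph is connected (all 5 vertices in one component) and has 5-1 = 4 edges. It is a tree.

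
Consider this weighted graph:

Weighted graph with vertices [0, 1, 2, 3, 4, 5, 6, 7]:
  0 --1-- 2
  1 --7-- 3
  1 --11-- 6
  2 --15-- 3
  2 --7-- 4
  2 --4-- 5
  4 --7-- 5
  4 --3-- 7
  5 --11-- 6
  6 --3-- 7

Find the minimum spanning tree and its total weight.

Applying Kruskal's algorithm (sort edges by weight, add if no cycle):
  Add (0,2) w=1
  Add (4,7) w=3
  Add (6,7) w=3
  Add (2,5) w=4
  Add (1,3) w=7
  Add (2,4) w=7
  Skip (4,5) w=7 (creates cycle)
  Add (1,6) w=11
  Skip (5,6) w=11 (creates cycle)
  Skip (2,3) w=15 (creates cycle)
MST weight = 36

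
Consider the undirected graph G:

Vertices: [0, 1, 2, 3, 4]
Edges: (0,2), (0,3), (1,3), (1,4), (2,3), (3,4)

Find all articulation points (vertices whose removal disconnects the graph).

An articulation point is a vertex whose removal disconnects the graph.
Articulation points: [3]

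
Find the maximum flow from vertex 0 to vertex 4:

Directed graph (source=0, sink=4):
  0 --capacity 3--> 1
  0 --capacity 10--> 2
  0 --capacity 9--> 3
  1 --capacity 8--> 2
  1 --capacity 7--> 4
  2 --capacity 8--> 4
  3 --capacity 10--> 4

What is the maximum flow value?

Computing max flow:
  Flow on (0->1): 3/3
  Flow on (0->2): 8/10
  Flow on (0->3): 9/9
  Flow on (1->4): 3/7
  Flow on (2->4): 8/8
  Flow on (3->4): 9/10
Maximum flow = 20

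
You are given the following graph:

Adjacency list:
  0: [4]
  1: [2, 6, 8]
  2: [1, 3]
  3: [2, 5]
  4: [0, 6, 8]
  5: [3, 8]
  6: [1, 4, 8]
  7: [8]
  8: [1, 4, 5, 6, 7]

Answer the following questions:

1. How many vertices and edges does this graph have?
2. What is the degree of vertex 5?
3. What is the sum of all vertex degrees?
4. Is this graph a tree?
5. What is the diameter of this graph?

Count: 9 vertices, 11 edges.
Vertex 5 has neighbors [3, 8], degree = 2.
Handshaking lemma: 2 * 11 = 22.
A tree on 9 vertices has 8 edges. This graph has 11 edges (3 extra). Not a tree.
Diameter (longest shortest path) = 4.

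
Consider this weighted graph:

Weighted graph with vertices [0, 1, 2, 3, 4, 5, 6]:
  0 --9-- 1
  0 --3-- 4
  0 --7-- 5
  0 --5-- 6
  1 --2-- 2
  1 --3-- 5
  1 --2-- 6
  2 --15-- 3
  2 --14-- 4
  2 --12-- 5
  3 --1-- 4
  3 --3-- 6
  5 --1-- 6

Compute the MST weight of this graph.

Applying Kruskal's algorithm (sort edges by weight, add if no cycle):
  Add (3,4) w=1
  Add (5,6) w=1
  Add (1,2) w=2
  Add (1,6) w=2
  Add (0,4) w=3
  Skip (1,5) w=3 (creates cycle)
  Add (3,6) w=3
  Skip (0,6) w=5 (creates cycle)
  Skip (0,5) w=7 (creates cycle)
  Skip (0,1) w=9 (creates cycle)
  Skip (2,5) w=12 (creates cycle)
  Skip (2,4) w=14 (creates cycle)
  Skip (2,3) w=15 (creates cycle)
MST weight = 12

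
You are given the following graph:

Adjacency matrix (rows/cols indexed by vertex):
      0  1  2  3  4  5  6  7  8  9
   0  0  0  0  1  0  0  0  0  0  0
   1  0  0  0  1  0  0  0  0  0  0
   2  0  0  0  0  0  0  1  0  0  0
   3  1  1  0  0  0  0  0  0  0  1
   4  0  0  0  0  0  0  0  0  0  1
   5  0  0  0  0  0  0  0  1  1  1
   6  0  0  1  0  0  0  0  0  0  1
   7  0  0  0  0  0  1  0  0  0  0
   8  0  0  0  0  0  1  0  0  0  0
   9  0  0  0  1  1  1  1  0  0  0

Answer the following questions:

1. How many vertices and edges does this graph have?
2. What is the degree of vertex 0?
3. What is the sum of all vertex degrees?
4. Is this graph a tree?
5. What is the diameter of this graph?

Count: 10 vertices, 9 edges.
Vertex 0 has neighbors [3], degree = 1.
Handshaking lemma: 2 * 9 = 18.
A graph is a tree iff it is connected and has exactly n-1 edges. This graph is connected (all 10 vertices in one component) and has 10-1 = 9 edges. It is a tree.
Diameter (longest shortest path) = 4.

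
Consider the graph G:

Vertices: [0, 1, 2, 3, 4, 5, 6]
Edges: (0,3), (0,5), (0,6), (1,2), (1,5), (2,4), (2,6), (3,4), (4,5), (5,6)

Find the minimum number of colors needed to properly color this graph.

The graph has a maximum clique of size 3 (lower bound on chromatic number).
A valid 3-coloring: {0: 1, 1: 1, 2: 0, 3: 0, 4: 1, 5: 0, 6: 2}.
Chromatic number = 3.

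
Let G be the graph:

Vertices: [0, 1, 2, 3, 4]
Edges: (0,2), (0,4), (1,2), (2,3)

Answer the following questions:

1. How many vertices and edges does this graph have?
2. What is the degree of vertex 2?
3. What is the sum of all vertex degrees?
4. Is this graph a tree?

Count: 5 vertices, 4 edges.
Vertex 2 has neighbors [0, 1, 3], degree = 3.
Handshaking lemma: 2 * 4 = 8.
A graph is a tree iff it is connected and has exactly n-1 edges. This graph is connected (all 5 vertices in one component) and has 5-1 = 4 edges. It is a tree.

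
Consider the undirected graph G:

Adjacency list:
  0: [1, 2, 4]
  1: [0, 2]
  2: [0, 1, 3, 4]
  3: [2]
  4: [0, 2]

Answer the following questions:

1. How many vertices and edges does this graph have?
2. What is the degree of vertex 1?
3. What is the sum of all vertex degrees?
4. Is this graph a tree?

Count: 5 vertices, 6 edges.
Vertex 1 has neighbors [0, 2], degree = 2.
Handshaking lemma: 2 * 6 = 12.
A tree on 5 vertices has 4 edges. This graph has 6 edges (2 extra). Not a tree.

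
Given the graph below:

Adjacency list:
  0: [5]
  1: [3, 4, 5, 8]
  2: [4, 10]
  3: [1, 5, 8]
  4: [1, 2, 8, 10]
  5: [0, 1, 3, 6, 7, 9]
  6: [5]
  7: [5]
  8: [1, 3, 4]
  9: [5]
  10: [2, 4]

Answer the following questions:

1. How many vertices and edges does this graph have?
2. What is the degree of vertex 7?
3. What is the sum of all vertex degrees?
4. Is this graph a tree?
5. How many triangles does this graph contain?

Count: 11 vertices, 14 edges.
Vertex 7 has neighbors [5], degree = 1.
Handshaking lemma: 2 * 14 = 28.
A tree on 11 vertices has 10 edges. This graph has 14 edges (4 extra). Not a tree.
Number of triangles = 4.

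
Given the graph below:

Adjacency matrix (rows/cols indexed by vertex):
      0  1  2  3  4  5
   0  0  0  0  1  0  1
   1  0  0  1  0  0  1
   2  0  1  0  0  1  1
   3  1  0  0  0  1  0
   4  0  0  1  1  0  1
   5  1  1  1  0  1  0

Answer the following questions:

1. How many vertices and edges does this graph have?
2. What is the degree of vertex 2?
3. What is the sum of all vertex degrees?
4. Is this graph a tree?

Count: 6 vertices, 8 edges.
Vertex 2 has neighbors [1, 4, 5], degree = 3.
Handshaking lemma: 2 * 8 = 16.
A tree on 6 vertices has 5 edges. This graph has 8 edges (3 extra). Not a tree.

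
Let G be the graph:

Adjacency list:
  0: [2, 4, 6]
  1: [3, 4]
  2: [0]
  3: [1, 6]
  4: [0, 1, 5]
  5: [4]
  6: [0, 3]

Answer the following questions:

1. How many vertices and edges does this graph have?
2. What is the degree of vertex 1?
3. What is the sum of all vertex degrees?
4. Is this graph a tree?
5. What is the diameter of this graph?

Count: 7 vertices, 7 edges.
Vertex 1 has neighbors [3, 4], degree = 2.
Handshaking lemma: 2 * 7 = 14.
A tree on 7 vertices has 6 edges. This graph has 7 edges (1 extra). Not a tree.
Diameter (longest shortest path) = 3.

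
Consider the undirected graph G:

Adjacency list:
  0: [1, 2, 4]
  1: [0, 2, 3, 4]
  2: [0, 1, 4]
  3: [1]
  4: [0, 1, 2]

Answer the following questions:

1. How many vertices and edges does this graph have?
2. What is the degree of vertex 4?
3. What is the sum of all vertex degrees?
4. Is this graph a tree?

Count: 5 vertices, 7 edges.
Vertex 4 has neighbors [0, 1, 2], degree = 3.
Handshaking lemma: 2 * 7 = 14.
A tree on 5 vertices has 4 edges. This graph has 7 edges (3 extra). Not a tree.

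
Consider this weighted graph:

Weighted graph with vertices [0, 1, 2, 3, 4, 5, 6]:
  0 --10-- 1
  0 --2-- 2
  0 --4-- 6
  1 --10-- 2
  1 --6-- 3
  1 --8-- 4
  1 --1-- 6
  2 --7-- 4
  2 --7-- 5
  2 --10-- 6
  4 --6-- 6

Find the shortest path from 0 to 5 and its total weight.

Using Dijkstra's algorithm from vertex 0:
Shortest path: 0 -> 2 -> 5
Total weight: 2 + 7 = 9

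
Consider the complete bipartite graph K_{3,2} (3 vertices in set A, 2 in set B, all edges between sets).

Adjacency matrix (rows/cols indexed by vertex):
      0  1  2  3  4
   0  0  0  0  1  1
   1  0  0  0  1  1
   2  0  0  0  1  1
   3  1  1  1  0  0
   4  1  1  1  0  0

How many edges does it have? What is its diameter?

K_{3,2} has 3 * 2 = 6 edges.
Any vertex reaches any opposite-side vertex in 1 step; same-side vertices reach in 2 steps via any opposite-side vertex.
Diameter = 2.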